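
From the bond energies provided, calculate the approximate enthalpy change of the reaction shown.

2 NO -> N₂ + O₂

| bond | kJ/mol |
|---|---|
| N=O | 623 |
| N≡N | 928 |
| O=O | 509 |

Bonds broken (reactants):
  N=O: 2 × 623 = 1246
  Σ(broken) = 1246 kJ
Bonds formed (products):
  N≡N: 1 × 928 = 928
  O=O: 1 × 509 = 509
  Σ(formed) = 1437 kJ
ΔH = Σ(broken) − Σ(formed) = 1246 − 1437 = −191 kJ

ΔH ≈ −191 kJ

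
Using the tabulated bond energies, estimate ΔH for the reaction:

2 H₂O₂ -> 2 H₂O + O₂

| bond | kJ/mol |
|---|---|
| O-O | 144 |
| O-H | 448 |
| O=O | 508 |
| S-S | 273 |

ΔH ≈ −220 kJ

Bonds broken (reactants):
  O-H: 4 × 448 = 1792
  O-O: 2 × 144 = 288
  Σ(broken) = 2080 kJ
Bonds formed (products):
  O-H: 4 × 448 = 1792
  O=O: 1 × 508 = 508
  Σ(formed) = 2300 kJ
ΔH = Σ(broken) − Σ(formed) = 2080 − 2300 = −220 kJ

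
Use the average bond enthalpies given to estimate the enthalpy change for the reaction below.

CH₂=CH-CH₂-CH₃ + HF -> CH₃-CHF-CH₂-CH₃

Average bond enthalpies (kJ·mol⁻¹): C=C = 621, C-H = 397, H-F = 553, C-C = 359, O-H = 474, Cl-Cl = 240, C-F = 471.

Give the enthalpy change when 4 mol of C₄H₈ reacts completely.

Bonds broken (reactants):
  C-C: 2 × 359 = 718
  C-H: 8 × 397 = 3176
  C=C: 1 × 621 = 621
  H-F: 1 × 553 = 553
  Σ(broken) = 5068 kJ
Bonds formed (products):
  C-C: 3 × 359 = 1077
  C-F: 1 × 471 = 471
  C-H: 9 × 397 = 3573
  Σ(formed) = 5121 kJ
ΔH = Σ(broken) − Σ(formed) = 5068 − 5121 = −53 kJ
For 4× the reaction as written: 4 × (−53) = −212 kJ

ΔH = −212 kJ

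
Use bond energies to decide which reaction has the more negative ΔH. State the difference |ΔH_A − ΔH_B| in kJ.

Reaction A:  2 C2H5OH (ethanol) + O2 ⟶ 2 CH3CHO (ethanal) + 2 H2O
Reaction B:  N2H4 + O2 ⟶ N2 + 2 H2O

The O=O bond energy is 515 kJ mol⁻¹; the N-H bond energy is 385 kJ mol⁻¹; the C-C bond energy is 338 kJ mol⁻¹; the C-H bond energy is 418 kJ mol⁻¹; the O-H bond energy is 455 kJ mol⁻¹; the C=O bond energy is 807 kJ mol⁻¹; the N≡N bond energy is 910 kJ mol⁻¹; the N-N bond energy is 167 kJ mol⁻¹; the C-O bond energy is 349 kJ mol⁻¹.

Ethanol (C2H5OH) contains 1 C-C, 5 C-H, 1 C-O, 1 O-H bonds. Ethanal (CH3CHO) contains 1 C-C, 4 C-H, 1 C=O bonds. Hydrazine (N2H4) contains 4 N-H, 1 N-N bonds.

Reaction A:
  Bonds broken (reactants):
    C-C: 2 × 338 = 676
    C-H: 10 × 418 = 4180
    C-O: 2 × 349 = 698
    O-H: 2 × 455 = 910
    O=O: 1 × 515 = 515
    Σ(broken) = 6979 kJ
  Bonds formed (products):
    C-C: 2 × 338 = 676
    C-H: 8 × 418 = 3344
    C=O: 2 × 807 = 1614
    O-H: 4 × 455 = 1820
    Σ(formed) = 7454 kJ
  ΔH_A = 6979 − 7454 = −475 kJ
Reaction B:
  Bonds broken (reactants):
    N-H: 4 × 385 = 1540
    N-N: 1 × 167 = 167
    O=O: 1 × 515 = 515
    Σ(broken) = 2222 kJ
  Bonds formed (products):
    N≡N: 1 × 910 = 910
    O-H: 4 × 455 = 1820
    Σ(formed) = 2730 kJ
  ΔH_B = 2222 − 2730 = −508 kJ
ΔH_A − ΔH_B = +33 kJ, so reaction B has the more negative ΔH; |ΔH_A − ΔH_B| = 33 kJ.

Reaction B, by 33 kJ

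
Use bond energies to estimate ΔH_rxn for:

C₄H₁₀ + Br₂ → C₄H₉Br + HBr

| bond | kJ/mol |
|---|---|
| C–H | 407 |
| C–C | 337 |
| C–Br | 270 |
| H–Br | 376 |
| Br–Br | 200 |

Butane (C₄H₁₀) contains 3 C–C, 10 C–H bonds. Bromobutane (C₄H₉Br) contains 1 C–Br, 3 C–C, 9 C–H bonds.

Bonds broken (reactants):
  Br–Br: 1 × 200 = 200
  C–C: 3 × 337 = 1011
  C–H: 10 × 407 = 4070
  Σ(broken) = 5281 kJ
Bonds formed (products):
  C–Br: 1 × 270 = 270
  C–C: 3 × 337 = 1011
  C–H: 9 × 407 = 3663
  H–Br: 1 × 376 = 376
  Σ(formed) = 5320 kJ
ΔH = Σ(broken) − Σ(formed) = 5281 − 5320 = −39 kJ

ΔH ≈ −39 kJ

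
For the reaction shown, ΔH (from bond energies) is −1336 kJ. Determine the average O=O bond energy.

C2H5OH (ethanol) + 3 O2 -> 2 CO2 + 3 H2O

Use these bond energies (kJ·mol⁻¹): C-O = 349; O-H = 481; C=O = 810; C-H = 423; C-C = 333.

D(O=O) ≈ 504 kJ/mol

Let D be the O=O bond energy.
Σ(broken) = 1×333 + 5×423 + 1×349 + 1×481 + 3×D = 3278 + 3D
Σ(formed) = 4×810 + 6×481 = 6126
ΔH = Σ(broken) − Σ(formed) = (3278 + 3D) − (6126) = −2848 + 3D
Setting this equal to −1336 kJ gives 3D = 1512, so D = 504 kJ/mol.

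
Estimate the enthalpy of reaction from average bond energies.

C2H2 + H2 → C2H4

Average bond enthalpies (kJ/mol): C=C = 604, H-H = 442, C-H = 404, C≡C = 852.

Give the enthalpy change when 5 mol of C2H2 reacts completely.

ΔH = −590 kJ

Bonds broken (reactants):
  C≡C: 1 × 852 = 852
  C-H: 2 × 404 = 808
  H-H: 1 × 442 = 442
  Σ(broken) = 2102 kJ
Bonds formed (products):
  C-H: 4 × 404 = 1616
  C=C: 1 × 604 = 604
  Σ(formed) = 2220 kJ
ΔH = Σ(broken) − Σ(formed) = 2102 − 2220 = −118 kJ
For 5× the reaction as written: 5 × (−118) = −590 kJ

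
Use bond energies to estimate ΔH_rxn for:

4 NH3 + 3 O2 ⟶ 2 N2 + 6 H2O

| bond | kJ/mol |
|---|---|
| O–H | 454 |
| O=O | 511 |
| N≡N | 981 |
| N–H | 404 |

Bonds broken (reactants):
  N–H: 12 × 404 = 4848
  O=O: 3 × 511 = 1533
  Σ(broken) = 6381 kJ
Bonds formed (products):
  N≡N: 2 × 981 = 1962
  O–H: 12 × 454 = 5448
  Σ(formed) = 7410 kJ
ΔH = Σ(broken) − Σ(formed) = 6381 − 7410 = −1029 kJ

ΔH ≈ −1029 kJ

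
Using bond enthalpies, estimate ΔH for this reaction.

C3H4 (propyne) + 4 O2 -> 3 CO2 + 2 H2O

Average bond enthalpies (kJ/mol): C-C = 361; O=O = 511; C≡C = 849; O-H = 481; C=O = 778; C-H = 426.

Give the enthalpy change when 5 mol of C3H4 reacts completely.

Bonds broken (reactants):
  C≡C: 1 × 849 = 849
  C-C: 1 × 361 = 361
  C-H: 4 × 426 = 1704
  O=O: 4 × 511 = 2044
  Σ(broken) = 4958 kJ
Bonds formed (products):
  C=O: 6 × 778 = 4668
  O-H: 4 × 481 = 1924
  Σ(formed) = 6592 kJ
ΔH = Σ(broken) − Σ(formed) = 4958 − 6592 = −1634 kJ
For 5× the reaction as written: 5 × (−1634) = −8170 kJ

ΔH = −8170 kJ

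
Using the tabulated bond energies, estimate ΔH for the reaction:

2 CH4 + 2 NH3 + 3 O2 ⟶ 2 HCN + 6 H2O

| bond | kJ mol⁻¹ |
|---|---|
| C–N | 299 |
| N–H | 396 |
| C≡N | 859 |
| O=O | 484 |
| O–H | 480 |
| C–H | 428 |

ΔH ≈ −1082 kJ

Bonds broken (reactants):
  C–H: 8 × 428 = 3424
  N–H: 6 × 396 = 2376
  O=O: 3 × 484 = 1452
  Σ(broken) = 7252 kJ
Bonds formed (products):
  C≡N: 2 × 859 = 1718
  C–H: 2 × 428 = 856
  O–H: 12 × 480 = 5760
  Σ(formed) = 8334 kJ
ΔH = Σ(broken) − Σ(formed) = 7252 − 8334 = −1082 kJ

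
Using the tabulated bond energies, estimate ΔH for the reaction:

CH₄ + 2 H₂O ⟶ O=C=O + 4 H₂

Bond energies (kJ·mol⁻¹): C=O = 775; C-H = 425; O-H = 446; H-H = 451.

ΔH ≈ +130 kJ

Bonds broken (reactants):
  C-H: 4 × 425 = 1700
  O-H: 4 × 446 = 1784
  Σ(broken) = 3484 kJ
Bonds formed (products):
  C=O: 2 × 775 = 1550
  H-H: 4 × 451 = 1804
  Σ(formed) = 3354 kJ
ΔH = Σ(broken) − Σ(formed) = 3484 − 3354 = +130 kJ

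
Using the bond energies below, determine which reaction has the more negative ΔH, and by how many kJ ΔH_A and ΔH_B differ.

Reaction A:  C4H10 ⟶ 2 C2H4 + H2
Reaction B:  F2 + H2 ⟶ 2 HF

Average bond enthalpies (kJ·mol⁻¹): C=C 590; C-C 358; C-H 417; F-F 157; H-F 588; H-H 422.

Reaction B, by 903 kJ

Reaction A:
  Bonds broken (reactants):
    C-C: 3 × 358 = 1074
    C-H: 10 × 417 = 4170
    Σ(broken) = 5244 kJ
  Bonds formed (products):
    C-H: 8 × 417 = 3336
    C=C: 2 × 590 = 1180
    H-H: 1 × 422 = 422
    Σ(formed) = 4938 kJ
  ΔH_A = 5244 − 4938 = +306 kJ
Reaction B:
  Bonds broken (reactants):
    F-F: 1 × 157 = 157
    H-H: 1 × 422 = 422
    Σ(broken) = 579 kJ
  Bonds formed (products):
    H-F: 2 × 588 = 1176
    Σ(formed) = 1176 kJ
  ΔH_B = 579 − 1176 = −597 kJ
ΔH_A − ΔH_B = +903 kJ, so reaction B has the more negative ΔH; |ΔH_A − ΔH_B| = 903 kJ.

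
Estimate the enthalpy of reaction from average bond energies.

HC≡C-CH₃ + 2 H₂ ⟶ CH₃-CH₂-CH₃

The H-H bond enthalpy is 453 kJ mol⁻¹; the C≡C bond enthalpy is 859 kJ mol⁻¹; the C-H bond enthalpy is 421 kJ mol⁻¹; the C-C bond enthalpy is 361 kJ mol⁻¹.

ΔH ≈ −280 kJ

Bonds broken (reactants):
  C≡C: 1 × 859 = 859
  C-C: 1 × 361 = 361
  C-H: 4 × 421 = 1684
  H-H: 2 × 453 = 906
  Σ(broken) = 3810 kJ
Bonds formed (products):
  C-C: 2 × 361 = 722
  C-H: 8 × 421 = 3368
  Σ(formed) = 4090 kJ
ΔH = Σ(broken) − Σ(formed) = 3810 − 4090 = −280 kJ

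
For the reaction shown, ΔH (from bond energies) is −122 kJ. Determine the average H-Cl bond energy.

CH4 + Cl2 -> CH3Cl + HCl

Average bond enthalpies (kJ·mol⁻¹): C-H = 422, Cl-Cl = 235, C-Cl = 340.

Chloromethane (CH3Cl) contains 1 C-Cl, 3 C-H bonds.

Let D be the H-Cl bond energy.
Σ(broken) = 4×422 + 1×235 = 1923
Σ(formed) = 1×340 + 3×422 + 1×D = 1606 + D
ΔH = Σ(broken) − Σ(formed) = (1923) − (1606 + D) = +317 − D
Setting this equal to −122 kJ gives D = 439 kJ/mol.

D(H-Cl) ≈ 439 kJ/mol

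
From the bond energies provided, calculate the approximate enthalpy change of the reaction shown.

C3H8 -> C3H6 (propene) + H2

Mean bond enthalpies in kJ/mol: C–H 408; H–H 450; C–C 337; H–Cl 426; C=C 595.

ΔH ≈ +108 kJ

Bonds broken (reactants):
  C–C: 2 × 337 = 674
  C–H: 8 × 408 = 3264
  Σ(broken) = 3938 kJ
Bonds formed (products):
  C–C: 1 × 337 = 337
  C–H: 6 × 408 = 2448
  C=C: 1 × 595 = 595
  H–H: 1 × 450 = 450
  Σ(formed) = 3830 kJ
ΔH = Σ(broken) − Σ(formed) = 3938 − 3830 = +108 kJ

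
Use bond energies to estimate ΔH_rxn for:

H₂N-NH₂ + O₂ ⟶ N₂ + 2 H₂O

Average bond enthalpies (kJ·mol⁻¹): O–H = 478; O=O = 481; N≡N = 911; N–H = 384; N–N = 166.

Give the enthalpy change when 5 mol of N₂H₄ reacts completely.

ΔH = −3200 kJ

Bonds broken (reactants):
  N–H: 4 × 384 = 1536
  N–N: 1 × 166 = 166
  O=O: 1 × 481 = 481
  Σ(broken) = 2183 kJ
Bonds formed (products):
  N≡N: 1 × 911 = 911
  O–H: 4 × 478 = 1912
  Σ(formed) = 2823 kJ
ΔH = Σ(broken) − Σ(formed) = 2183 − 2823 = −640 kJ
For 5× the reaction as written: 5 × (−640) = −3200 kJ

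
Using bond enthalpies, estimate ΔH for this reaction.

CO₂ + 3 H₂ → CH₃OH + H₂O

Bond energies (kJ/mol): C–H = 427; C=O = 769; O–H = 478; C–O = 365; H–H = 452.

Bonds broken (reactants):
  C=O: 2 × 769 = 1538
  H–H: 3 × 452 = 1356
  Σ(broken) = 2894 kJ
Bonds formed (products):
  C–H: 3 × 427 = 1281
  C–O: 1 × 365 = 365
  O–H: 3 × 478 = 1434
  Σ(formed) = 3080 kJ
ΔH = Σ(broken) − Σ(formed) = 2894 − 3080 = −186 kJ

ΔH ≈ −186 kJ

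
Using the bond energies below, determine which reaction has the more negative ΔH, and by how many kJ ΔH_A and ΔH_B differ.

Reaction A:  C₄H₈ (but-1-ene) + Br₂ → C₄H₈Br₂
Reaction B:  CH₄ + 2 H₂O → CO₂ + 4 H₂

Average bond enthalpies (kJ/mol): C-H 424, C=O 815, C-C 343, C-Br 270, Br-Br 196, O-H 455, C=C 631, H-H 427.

Reaction A, by 234 kJ

Reaction A:
  Bonds broken (reactants):
    Br-Br: 1 × 196 = 196
    C-C: 2 × 343 = 686
    C-H: 8 × 424 = 3392
    C=C: 1 × 631 = 631
    Σ(broken) = 4905 kJ
  Bonds formed (products):
    C-Br: 2 × 270 = 540
    C-C: 3 × 343 = 1029
    C-H: 8 × 424 = 3392
    Σ(formed) = 4961 kJ
  ΔH_A = 4905 − 4961 = −56 kJ
Reaction B:
  Bonds broken (reactants):
    C-H: 4 × 424 = 1696
    O-H: 4 × 455 = 1820
    Σ(broken) = 3516 kJ
  Bonds formed (products):
    C=O: 2 × 815 = 1630
    H-H: 4 × 427 = 1708
    Σ(formed) = 3338 kJ
  ΔH_B = 3516 − 3338 = +178 kJ
ΔH_A − ΔH_B = −234 kJ, so reaction A has the more negative ΔH; |ΔH_A − ΔH_B| = 234 kJ.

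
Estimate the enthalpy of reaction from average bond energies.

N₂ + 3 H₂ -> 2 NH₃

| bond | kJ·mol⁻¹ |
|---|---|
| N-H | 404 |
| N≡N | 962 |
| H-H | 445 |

ΔH ≈ −127 kJ

Bonds broken (reactants):
  H-H: 3 × 445 = 1335
  N≡N: 1 × 962 = 962
  Σ(broken) = 2297 kJ
Bonds formed (products):
  N-H: 6 × 404 = 2424
  Σ(formed) = 2424 kJ
ΔH = Σ(broken) − Σ(formed) = 2297 − 2424 = −127 kJ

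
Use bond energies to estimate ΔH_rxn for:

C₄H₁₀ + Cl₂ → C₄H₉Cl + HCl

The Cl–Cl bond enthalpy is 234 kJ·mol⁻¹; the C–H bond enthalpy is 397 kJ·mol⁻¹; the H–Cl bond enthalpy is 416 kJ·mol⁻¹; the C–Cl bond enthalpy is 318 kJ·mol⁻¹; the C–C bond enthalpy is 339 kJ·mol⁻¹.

ΔH ≈ −103 kJ

Bonds broken (reactants):
  C–C: 3 × 339 = 1017
  C–H: 10 × 397 = 3970
  Cl–Cl: 1 × 234 = 234
  Σ(broken) = 5221 kJ
Bonds formed (products):
  C–C: 3 × 339 = 1017
  C–Cl: 1 × 318 = 318
  C–H: 9 × 397 = 3573
  H–Cl: 1 × 416 = 416
  Σ(formed) = 5324 kJ
ΔH = Σ(broken) − Σ(formed) = 5221 − 5324 = −103 kJ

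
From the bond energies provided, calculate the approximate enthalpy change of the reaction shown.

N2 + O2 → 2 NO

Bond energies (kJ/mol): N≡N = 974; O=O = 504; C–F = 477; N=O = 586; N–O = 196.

ΔH ≈ +306 kJ

Bonds broken (reactants):
  N≡N: 1 × 974 = 974
  O=O: 1 × 504 = 504
  Σ(broken) = 1478 kJ
Bonds formed (products):
  N=O: 2 × 586 = 1172
  Σ(formed) = 1172 kJ
ΔH = Σ(broken) − Σ(formed) = 1478 − 1172 = +306 kJ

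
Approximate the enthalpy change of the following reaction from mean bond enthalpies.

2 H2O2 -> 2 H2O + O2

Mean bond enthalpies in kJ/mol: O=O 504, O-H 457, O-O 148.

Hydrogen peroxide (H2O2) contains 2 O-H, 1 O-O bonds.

ΔH ≈ −208 kJ

Bonds broken (reactants):
  O-H: 4 × 457 = 1828
  O-O: 2 × 148 = 296
  Σ(broken) = 2124 kJ
Bonds formed (products):
  O-H: 4 × 457 = 1828
  O=O: 1 × 504 = 504
  Σ(formed) = 2332 kJ
ΔH = Σ(broken) − Σ(formed) = 2124 − 2332 = −208 kJ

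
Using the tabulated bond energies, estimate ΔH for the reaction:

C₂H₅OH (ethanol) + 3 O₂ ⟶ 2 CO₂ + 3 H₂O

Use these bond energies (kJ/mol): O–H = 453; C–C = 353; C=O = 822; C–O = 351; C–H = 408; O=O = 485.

ΔH ≈ −1354 kJ

Bonds broken (reactants):
  C–C: 1 × 353 = 353
  C–H: 5 × 408 = 2040
  C–O: 1 × 351 = 351
  O–H: 1 × 453 = 453
  O=O: 3 × 485 = 1455
  Σ(broken) = 4652 kJ
Bonds formed (products):
  C=O: 4 × 822 = 3288
  O–H: 6 × 453 = 2718
  Σ(formed) = 6006 kJ
ΔH = Σ(broken) − Σ(formed) = 4652 − 6006 = −1354 kJ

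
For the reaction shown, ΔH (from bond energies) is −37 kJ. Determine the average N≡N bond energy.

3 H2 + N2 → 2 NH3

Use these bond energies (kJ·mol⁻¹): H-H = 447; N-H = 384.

Let D be the N≡N bond energy.
Σ(broken) = 3×447 + 1×D = 1341 + D
Σ(formed) = 6×384 = 2304
ΔH = Σ(broken) − Σ(formed) = (1341 + D) − (2304) = −963 + D
Setting this equal to −37 kJ gives D = 926 kJ/mol.

D(N≡N) ≈ 926 kJ/mol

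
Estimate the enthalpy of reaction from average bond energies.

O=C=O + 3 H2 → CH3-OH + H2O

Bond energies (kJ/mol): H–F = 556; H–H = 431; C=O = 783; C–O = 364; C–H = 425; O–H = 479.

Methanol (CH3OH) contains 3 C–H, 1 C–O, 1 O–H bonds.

ΔH ≈ −217 kJ

Bonds broken (reactants):
  C=O: 2 × 783 = 1566
  H–H: 3 × 431 = 1293
  Σ(broken) = 2859 kJ
Bonds formed (products):
  C–H: 3 × 425 = 1275
  C–O: 1 × 364 = 364
  O–H: 3 × 479 = 1437
  Σ(formed) = 3076 kJ
ΔH = Σ(broken) − Σ(formed) = 2859 − 3076 = −217 kJ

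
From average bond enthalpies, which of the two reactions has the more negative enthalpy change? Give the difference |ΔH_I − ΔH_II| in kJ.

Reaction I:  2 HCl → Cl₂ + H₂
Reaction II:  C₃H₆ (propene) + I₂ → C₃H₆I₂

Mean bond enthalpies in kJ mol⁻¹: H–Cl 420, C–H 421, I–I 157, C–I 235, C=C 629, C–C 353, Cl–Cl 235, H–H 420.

Reaction II, by 222 kJ

Reaction I:
  Bonds broken (reactants):
    H–Cl: 2 × 420 = 840
    Σ(broken) = 840 kJ
  Bonds formed (products):
    Cl–Cl: 1 × 235 = 235
    H–H: 1 × 420 = 420
    Σ(formed) = 655 kJ
  ΔH_I = 840 − 655 = +185 kJ
Reaction II:
  Bonds broken (reactants):
    C–C: 1 × 353 = 353
    C–H: 6 × 421 = 2526
    C=C: 1 × 629 = 629
    I–I: 1 × 157 = 157
    Σ(broken) = 3665 kJ
  Bonds formed (products):
    C–C: 2 × 353 = 706
    C–H: 6 × 421 = 2526
    C–I: 2 × 235 = 470
    Σ(formed) = 3702 kJ
  ΔH_II = 3665 − 3702 = −37 kJ
ΔH_I − ΔH_II = +222 kJ, so reaction II has the more negative ΔH; |ΔH_I − ΔH_II| = 222 kJ.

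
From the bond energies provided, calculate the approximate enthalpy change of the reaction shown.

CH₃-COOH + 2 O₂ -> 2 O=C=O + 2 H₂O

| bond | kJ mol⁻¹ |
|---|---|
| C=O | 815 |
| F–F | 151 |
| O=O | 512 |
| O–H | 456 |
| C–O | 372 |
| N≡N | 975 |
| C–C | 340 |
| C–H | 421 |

ΔH ≈ −814 kJ

Bonds broken (reactants):
  C–C: 1 × 340 = 340
  C–H: 3 × 421 = 1263
  C–O: 1 × 372 = 372
  C=O: 1 × 815 = 815
  O–H: 1 × 456 = 456
  O=O: 2 × 512 = 1024
  Σ(broken) = 4270 kJ
Bonds formed (products):
  C=O: 4 × 815 = 3260
  O–H: 4 × 456 = 1824
  Σ(formed) = 5084 kJ
ΔH = Σ(broken) − Σ(formed) = 4270 − 5084 = −814 kJ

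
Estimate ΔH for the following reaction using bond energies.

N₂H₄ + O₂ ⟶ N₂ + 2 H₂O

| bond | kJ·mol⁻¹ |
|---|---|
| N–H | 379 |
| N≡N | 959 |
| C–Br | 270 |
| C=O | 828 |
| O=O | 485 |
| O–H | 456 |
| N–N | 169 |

Bonds broken (reactants):
  N–H: 4 × 379 = 1516
  N–N: 1 × 169 = 169
  O=O: 1 × 485 = 485
  Σ(broken) = 2170 kJ
Bonds formed (products):
  N≡N: 1 × 959 = 959
  O–H: 4 × 456 = 1824
  Σ(formed) = 2783 kJ
ΔH = Σ(broken) − Σ(formed) = 2170 − 2783 = −613 kJ

ΔH ≈ −613 kJ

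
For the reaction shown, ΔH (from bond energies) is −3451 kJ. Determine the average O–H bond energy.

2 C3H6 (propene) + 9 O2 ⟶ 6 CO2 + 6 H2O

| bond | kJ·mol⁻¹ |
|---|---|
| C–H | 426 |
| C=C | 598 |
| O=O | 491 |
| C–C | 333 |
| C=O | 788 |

Let D be the O–H bond energy.
Σ(broken) = 2×333 + 12×426 + 2×598 + 9×491 = 11393
Σ(formed) = 12×788 + 12×D = 9456 + 12D
ΔH = Σ(broken) − Σ(formed) = (11393) − (9456 + 12D) = +1937 − 12D
Setting this equal to −3451 kJ gives 12D = 5388, so D = 449 kJ/mol.

D(O–H) ≈ 449 kJ/mol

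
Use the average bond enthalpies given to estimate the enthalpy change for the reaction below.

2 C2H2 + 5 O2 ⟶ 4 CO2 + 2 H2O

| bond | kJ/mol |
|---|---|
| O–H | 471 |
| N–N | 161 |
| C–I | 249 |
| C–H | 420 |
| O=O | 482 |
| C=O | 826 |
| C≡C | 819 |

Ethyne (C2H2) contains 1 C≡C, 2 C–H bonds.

ΔH ≈ −2764 kJ

Bonds broken (reactants):
  C≡C: 2 × 819 = 1638
  C–H: 4 × 420 = 1680
  O=O: 5 × 482 = 2410
  Σ(broken) = 5728 kJ
Bonds formed (products):
  C=O: 8 × 826 = 6608
  O–H: 4 × 471 = 1884
  Σ(formed) = 8492 kJ
ΔH = Σ(broken) − Σ(formed) = 5728 − 8492 = −2764 kJ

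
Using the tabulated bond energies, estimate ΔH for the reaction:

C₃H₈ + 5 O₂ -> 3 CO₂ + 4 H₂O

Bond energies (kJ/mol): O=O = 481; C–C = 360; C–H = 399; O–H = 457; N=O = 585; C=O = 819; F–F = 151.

ΔH ≈ −2253 kJ

Bonds broken (reactants):
  C–C: 2 × 360 = 720
  C–H: 8 × 399 = 3192
  O=O: 5 × 481 = 2405
  Σ(broken) = 6317 kJ
Bonds formed (products):
  C=O: 6 × 819 = 4914
  O–H: 8 × 457 = 3656
  Σ(formed) = 8570 kJ
ΔH = Σ(broken) − Σ(formed) = 6317 − 8570 = −2253 kJ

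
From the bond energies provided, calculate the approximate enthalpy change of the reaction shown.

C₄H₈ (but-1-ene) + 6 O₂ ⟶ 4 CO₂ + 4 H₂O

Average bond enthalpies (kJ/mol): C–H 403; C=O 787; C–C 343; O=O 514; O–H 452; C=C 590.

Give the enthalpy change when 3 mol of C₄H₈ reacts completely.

Bonds broken (reactants):
  C–C: 2 × 343 = 686
  C–H: 8 × 403 = 3224
  C=C: 1 × 590 = 590
  O=O: 6 × 514 = 3084
  Σ(broken) = 7584 kJ
Bonds formed (products):
  C=O: 8 × 787 = 6296
  O–H: 8 × 452 = 3616
  Σ(formed) = 9912 kJ
ΔH = Σ(broken) − Σ(formed) = 7584 − 9912 = −2328 kJ
For 3× the reaction as written: 3 × (−2328) = −6984 kJ

ΔH = −6984 kJ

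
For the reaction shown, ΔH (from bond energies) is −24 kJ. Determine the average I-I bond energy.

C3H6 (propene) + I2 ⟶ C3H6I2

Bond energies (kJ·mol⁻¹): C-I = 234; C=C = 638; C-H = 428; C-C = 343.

Let D be the I-I bond energy.
Σ(broken) = 1×343 + 6×428 + 1×638 + 1×D = 3549 + D
Σ(formed) = 2×343 + 6×428 + 2×234 = 3722
ΔH = Σ(broken) − Σ(formed) = (3549 + D) − (3722) = −173 + D
Setting this equal to −24 kJ gives D = 149 kJ/mol.

D(I-I) ≈ 149 kJ/mol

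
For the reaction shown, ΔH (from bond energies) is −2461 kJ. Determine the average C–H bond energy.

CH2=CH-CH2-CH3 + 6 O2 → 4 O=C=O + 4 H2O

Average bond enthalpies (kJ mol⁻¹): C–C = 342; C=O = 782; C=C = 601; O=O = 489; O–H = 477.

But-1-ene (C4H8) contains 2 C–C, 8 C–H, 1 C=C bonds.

D(C–H) ≈ 424 kJ/mol

Let D be the C–H bond energy.
Σ(broken) = 2×342 + 8×D + 1×601 + 6×489 = 4219 + 8D
Σ(formed) = 8×782 + 8×477 = 10072
ΔH = Σ(broken) − Σ(formed) = (4219 + 8D) − (10072) = −5853 + 8D
Setting this equal to −2461 kJ gives 8D = 3392, so D = 424 kJ/mol.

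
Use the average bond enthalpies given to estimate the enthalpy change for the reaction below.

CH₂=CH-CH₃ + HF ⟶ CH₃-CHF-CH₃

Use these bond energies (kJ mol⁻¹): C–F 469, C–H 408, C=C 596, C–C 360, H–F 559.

ΔH ≈ −82 kJ

Bonds broken (reactants):
  C–C: 1 × 360 = 360
  C–H: 6 × 408 = 2448
  C=C: 1 × 596 = 596
  H–F: 1 × 559 = 559
  Σ(broken) = 3963 kJ
Bonds formed (products):
  C–C: 2 × 360 = 720
  C–F: 1 × 469 = 469
  C–H: 7 × 408 = 2856
  Σ(formed) = 4045 kJ
ΔH = Σ(broken) − Σ(formed) = 3963 − 4045 = −82 kJ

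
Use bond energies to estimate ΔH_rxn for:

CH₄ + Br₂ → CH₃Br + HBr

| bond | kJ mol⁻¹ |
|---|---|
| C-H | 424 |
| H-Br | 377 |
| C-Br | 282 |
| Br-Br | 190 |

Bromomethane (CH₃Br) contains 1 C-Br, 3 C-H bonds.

ΔH ≈ −45 kJ

Bonds broken (reactants):
  Br-Br: 1 × 190 = 190
  C-H: 4 × 424 = 1696
  Σ(broken) = 1886 kJ
Bonds formed (products):
  C-Br: 1 × 282 = 282
  C-H: 3 × 424 = 1272
  H-Br: 1 × 377 = 377
  Σ(formed) = 1931 kJ
ΔH = Σ(broken) − Σ(formed) = 1886 − 1931 = −45 kJ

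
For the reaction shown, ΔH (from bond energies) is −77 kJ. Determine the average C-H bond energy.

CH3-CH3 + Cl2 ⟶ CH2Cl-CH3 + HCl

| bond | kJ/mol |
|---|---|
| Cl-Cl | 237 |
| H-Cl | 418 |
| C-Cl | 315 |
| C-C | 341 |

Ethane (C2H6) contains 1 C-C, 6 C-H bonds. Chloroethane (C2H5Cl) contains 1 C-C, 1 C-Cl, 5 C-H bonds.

Let D be the C-H bond energy.
Σ(broken) = 1×341 + 6×D + 1×237 = 578 + 6D
Σ(formed) = 1×341 + 1×315 + 5×D + 1×418 = 1074 + 5D
ΔH = Σ(broken) − Σ(formed) = (578 + 6D) − (1074 + 5D) = −496 + D
Setting this equal to −77 kJ gives D = 419 kJ/mol.

D(C-H) ≈ 419 kJ/mol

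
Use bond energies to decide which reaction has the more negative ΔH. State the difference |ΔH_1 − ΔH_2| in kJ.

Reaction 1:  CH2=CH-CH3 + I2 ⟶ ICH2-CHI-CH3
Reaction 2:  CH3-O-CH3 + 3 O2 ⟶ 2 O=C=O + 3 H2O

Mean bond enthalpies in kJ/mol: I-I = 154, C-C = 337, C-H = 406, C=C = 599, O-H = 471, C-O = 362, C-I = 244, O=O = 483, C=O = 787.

Reaction 1:
  Bonds broken (reactants):
    C-C: 1 × 337 = 337
    C-H: 6 × 406 = 2436
    C=C: 1 × 599 = 599
    I-I: 1 × 154 = 154
    Σ(broken) = 3526 kJ
  Bonds formed (products):
    C-C: 2 × 337 = 674
    C-H: 6 × 406 = 2436
    C-I: 2 × 244 = 488
    Σ(formed) = 3598 kJ
  ΔH_1 = 3526 − 3598 = −72 kJ
Reaction 2:
  Bonds broken (reactants):
    C-H: 6 × 406 = 2436
    C-O: 2 × 362 = 724
    O=O: 3 × 483 = 1449
    Σ(broken) = 4609 kJ
  Bonds formed (products):
    C=O: 4 × 787 = 3148
    O-H: 6 × 471 = 2826
    Σ(formed) = 5974 kJ
  ΔH_2 = 4609 − 5974 = −1365 kJ
ΔH_1 − ΔH_2 = +1293 kJ, so reaction 2 has the more negative ΔH; |ΔH_1 − ΔH_2| = 1293 kJ.

Reaction 2, by 1293 kJ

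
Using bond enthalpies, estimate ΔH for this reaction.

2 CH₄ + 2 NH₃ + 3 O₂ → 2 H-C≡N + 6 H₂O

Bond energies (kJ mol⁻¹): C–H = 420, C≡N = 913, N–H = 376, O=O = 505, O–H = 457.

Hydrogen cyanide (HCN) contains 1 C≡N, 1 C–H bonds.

Bonds broken (reactants):
  C–H: 8 × 420 = 3360
  N–H: 6 × 376 = 2256
  O=O: 3 × 505 = 1515
  Σ(broken) = 7131 kJ
Bonds formed (products):
  C≡N: 2 × 913 = 1826
  C–H: 2 × 420 = 840
  O–H: 12 × 457 = 5484
  Σ(formed) = 8150 kJ
ΔH = Σ(broken) − Σ(formed) = 7131 − 8150 = −1019 kJ

ΔH ≈ −1019 kJ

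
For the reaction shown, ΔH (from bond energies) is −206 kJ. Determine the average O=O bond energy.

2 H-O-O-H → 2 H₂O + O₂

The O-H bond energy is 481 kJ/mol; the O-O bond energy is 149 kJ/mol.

Let D be the O=O bond energy.
Σ(broken) = 4×481 + 2×149 = 2222
Σ(formed) = 4×481 + 1×D = 1924 + D
ΔH = Σ(broken) − Σ(formed) = (2222) − (1924 + D) = +298 − D
Setting this equal to −206 kJ gives D = 504 kJ/mol.

D(O=O) ≈ 504 kJ/mol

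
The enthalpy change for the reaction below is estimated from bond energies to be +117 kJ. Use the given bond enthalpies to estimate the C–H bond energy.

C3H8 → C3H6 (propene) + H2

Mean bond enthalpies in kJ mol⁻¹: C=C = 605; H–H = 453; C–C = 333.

D(C–H) ≈ 421 kJ/mol

Let D be the C–H bond energy.
Σ(broken) = 2×333 + 8×D = 666 + 8D
Σ(formed) = 1×333 + 6×D + 1×605 + 1×453 = 1391 + 6D
ΔH = Σ(broken) − Σ(formed) = (666 + 8D) − (1391 + 6D) = −725 + 2D
Setting this equal to +117 kJ gives 2D = 842, so D = 421 kJ/mol.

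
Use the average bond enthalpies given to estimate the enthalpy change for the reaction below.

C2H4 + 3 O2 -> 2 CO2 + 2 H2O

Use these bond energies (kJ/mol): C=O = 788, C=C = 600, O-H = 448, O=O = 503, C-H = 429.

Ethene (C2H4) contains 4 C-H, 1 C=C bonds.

ΔH ≈ −1119 kJ

Bonds broken (reactants):
  C-H: 4 × 429 = 1716
  C=C: 1 × 600 = 600
  O=O: 3 × 503 = 1509
  Σ(broken) = 3825 kJ
Bonds formed (products):
  C=O: 4 × 788 = 3152
  O-H: 4 × 448 = 1792
  Σ(formed) = 4944 kJ
ΔH = Σ(broken) − Σ(formed) = 3825 − 4944 = −1119 kJ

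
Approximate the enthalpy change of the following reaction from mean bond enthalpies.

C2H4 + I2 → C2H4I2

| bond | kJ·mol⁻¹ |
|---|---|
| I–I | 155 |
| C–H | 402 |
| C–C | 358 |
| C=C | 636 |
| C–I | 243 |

Bonds broken (reactants):
  C–H: 4 × 402 = 1608
  C=C: 1 × 636 = 636
  I–I: 1 × 155 = 155
  Σ(broken) = 2399 kJ
Bonds formed (products):
  C–C: 1 × 358 = 358
  C–H: 4 × 402 = 1608
  C–I: 2 × 243 = 486
  Σ(formed) = 2452 kJ
ΔH = Σ(broken) − Σ(formed) = 2399 − 2452 = −53 kJ

ΔH ≈ −53 kJ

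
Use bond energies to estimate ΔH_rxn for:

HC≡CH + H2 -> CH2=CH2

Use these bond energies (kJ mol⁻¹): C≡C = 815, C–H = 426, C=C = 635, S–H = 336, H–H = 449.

Bonds broken (reactants):
  C≡C: 1 × 815 = 815
  C–H: 2 × 426 = 852
  H–H: 1 × 449 = 449
  Σ(broken) = 2116 kJ
Bonds formed (products):
  C–H: 4 × 426 = 1704
  C=C: 1 × 635 = 635
  Σ(formed) = 2339 kJ
ΔH = Σ(broken) − Σ(formed) = 2116 − 2339 = −223 kJ

ΔH ≈ −223 kJ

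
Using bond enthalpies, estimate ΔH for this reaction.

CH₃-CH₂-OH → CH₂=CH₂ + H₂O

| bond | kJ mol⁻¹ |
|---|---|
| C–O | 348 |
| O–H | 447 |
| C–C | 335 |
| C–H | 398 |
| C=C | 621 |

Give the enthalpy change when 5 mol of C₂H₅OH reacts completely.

Bonds broken (reactants):
  C–C: 1 × 335 = 335
  C–H: 5 × 398 = 1990
  C–O: 1 × 348 = 348
  O–H: 1 × 447 = 447
  Σ(broken) = 3120 kJ
Bonds formed (products):
  C–H: 4 × 398 = 1592
  C=C: 1 × 621 = 621
  O–H: 2 × 447 = 894
  Σ(formed) = 3107 kJ
ΔH = Σ(broken) − Σ(formed) = 3120 − 3107 = +13 kJ
For 5× the reaction as written: 5 × (+13) = +65 kJ

ΔH = +65 kJ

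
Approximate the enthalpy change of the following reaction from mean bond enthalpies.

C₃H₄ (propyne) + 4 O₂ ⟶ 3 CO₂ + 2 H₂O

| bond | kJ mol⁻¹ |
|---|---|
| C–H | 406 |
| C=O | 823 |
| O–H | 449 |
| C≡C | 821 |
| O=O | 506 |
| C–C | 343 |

Bonds broken (reactants):
  C≡C: 1 × 821 = 821
  C–C: 1 × 343 = 343
  C–H: 4 × 406 = 1624
  O=O: 4 × 506 = 2024
  Σ(broken) = 4812 kJ
Bonds formed (products):
  C=O: 6 × 823 = 4938
  O–H: 4 × 449 = 1796
  Σ(formed) = 6734 kJ
ΔH = Σ(broken) − Σ(formed) = 4812 − 6734 = −1922 kJ

ΔH ≈ −1922 kJ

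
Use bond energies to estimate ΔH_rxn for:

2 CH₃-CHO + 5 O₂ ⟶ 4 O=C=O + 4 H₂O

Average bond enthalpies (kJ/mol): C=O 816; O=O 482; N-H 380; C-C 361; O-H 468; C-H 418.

ΔH ≈ −2164 kJ

Bonds broken (reactants):
  C-C: 2 × 361 = 722
  C-H: 8 × 418 = 3344
  C=O: 2 × 816 = 1632
  O=O: 5 × 482 = 2410
  Σ(broken) = 8108 kJ
Bonds formed (products):
  C=O: 8 × 816 = 6528
  O-H: 8 × 468 = 3744
  Σ(formed) = 10272 kJ
ΔH = Σ(broken) − Σ(formed) = 8108 − 10272 = −2164 kJ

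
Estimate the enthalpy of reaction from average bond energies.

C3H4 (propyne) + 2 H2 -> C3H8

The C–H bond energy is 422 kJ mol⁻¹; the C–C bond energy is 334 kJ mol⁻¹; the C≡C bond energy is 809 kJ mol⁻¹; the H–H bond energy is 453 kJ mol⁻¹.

Bonds broken (reactants):
  C≡C: 1 × 809 = 809
  C–C: 1 × 334 = 334
  C–H: 4 × 422 = 1688
  H–H: 2 × 453 = 906
  Σ(broken) = 3737 kJ
Bonds formed (products):
  C–C: 2 × 334 = 668
  C–H: 8 × 422 = 3376
  Σ(formed) = 4044 kJ
ΔH = Σ(broken) − Σ(formed) = 3737 − 4044 = −307 kJ

ΔH ≈ −307 kJ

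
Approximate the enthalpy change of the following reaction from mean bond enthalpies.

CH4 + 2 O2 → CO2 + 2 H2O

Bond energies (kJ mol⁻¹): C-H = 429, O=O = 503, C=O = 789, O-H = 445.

Bonds broken (reactants):
  C-H: 4 × 429 = 1716
  O=O: 2 × 503 = 1006
  Σ(broken) = 2722 kJ
Bonds formed (products):
  C=O: 2 × 789 = 1578
  O-H: 4 × 445 = 1780
  Σ(formed) = 3358 kJ
ΔH = Σ(broken) − Σ(formed) = 2722 − 3358 = −636 kJ

ΔH ≈ −636 kJ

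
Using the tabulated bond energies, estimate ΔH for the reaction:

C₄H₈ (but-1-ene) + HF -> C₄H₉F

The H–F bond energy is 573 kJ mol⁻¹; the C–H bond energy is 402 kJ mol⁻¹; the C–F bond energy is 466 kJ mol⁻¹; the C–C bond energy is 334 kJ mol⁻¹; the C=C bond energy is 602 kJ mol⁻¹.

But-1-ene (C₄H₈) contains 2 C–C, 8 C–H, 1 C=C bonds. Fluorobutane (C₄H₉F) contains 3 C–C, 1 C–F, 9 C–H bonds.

ΔH ≈ −27 kJ

Bonds broken (reactants):
  C–C: 2 × 334 = 668
  C–H: 8 × 402 = 3216
  C=C: 1 × 602 = 602
  H–F: 1 × 573 = 573
  Σ(broken) = 5059 kJ
Bonds formed (products):
  C–C: 3 × 334 = 1002
  C–F: 1 × 466 = 466
  C–H: 9 × 402 = 3618
  Σ(formed) = 5086 kJ
ΔH = Σ(broken) − Σ(formed) = 5059 − 5086 = −27 kJ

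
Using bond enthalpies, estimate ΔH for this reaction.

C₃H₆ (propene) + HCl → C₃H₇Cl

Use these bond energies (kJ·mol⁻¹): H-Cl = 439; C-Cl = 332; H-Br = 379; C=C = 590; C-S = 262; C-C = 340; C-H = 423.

ΔH ≈ −66 kJ

Bonds broken (reactants):
  C-C: 1 × 340 = 340
  C-H: 6 × 423 = 2538
  C=C: 1 × 590 = 590
  H-Cl: 1 × 439 = 439
  Σ(broken) = 3907 kJ
Bonds formed (products):
  C-C: 2 × 340 = 680
  C-Cl: 1 × 332 = 332
  C-H: 7 × 423 = 2961
  Σ(formed) = 3973 kJ
ΔH = Σ(broken) − Σ(formed) = 3907 − 3973 = −66 kJ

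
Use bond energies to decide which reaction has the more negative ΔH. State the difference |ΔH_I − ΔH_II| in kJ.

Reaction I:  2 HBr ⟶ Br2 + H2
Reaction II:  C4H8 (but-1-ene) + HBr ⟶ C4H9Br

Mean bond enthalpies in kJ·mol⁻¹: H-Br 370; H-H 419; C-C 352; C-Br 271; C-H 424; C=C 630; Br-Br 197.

Reaction II, by 171 kJ

Reaction I:
  Bonds broken (reactants):
    H-Br: 2 × 370 = 740
    Σ(broken) = 740 kJ
  Bonds formed (products):
    Br-Br: 1 × 197 = 197
    H-H: 1 × 419 = 419
    Σ(formed) = 616 kJ
  ΔH_I = 740 − 616 = +124 kJ
Reaction II:
  Bonds broken (reactants):
    C-C: 2 × 352 = 704
    C-H: 8 × 424 = 3392
    C=C: 1 × 630 = 630
    H-Br: 1 × 370 = 370
    Σ(broken) = 5096 kJ
  Bonds formed (products):
    C-Br: 1 × 271 = 271
    C-C: 3 × 352 = 1056
    C-H: 9 × 424 = 3816
    Σ(formed) = 5143 kJ
  ΔH_II = 5096 − 5143 = −47 kJ
ΔH_I − ΔH_II = +171 kJ, so reaction II has the more negative ΔH; |ΔH_I − ΔH_II| = 171 kJ.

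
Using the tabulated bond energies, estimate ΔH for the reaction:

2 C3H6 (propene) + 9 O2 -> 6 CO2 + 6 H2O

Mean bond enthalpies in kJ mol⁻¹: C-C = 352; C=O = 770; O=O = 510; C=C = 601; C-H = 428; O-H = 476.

Bonds broken (reactants):
  C-C: 2 × 352 = 704
  C-H: 12 × 428 = 5136
  C=C: 2 × 601 = 1202
  O=O: 9 × 510 = 4590
  Σ(broken) = 11632 kJ
Bonds formed (products):
  C=O: 12 × 770 = 9240
  O-H: 12 × 476 = 5712
  Σ(formed) = 14952 kJ
ΔH = Σ(broken) − Σ(formed) = 11632 − 14952 = −3320 kJ

ΔH ≈ −3320 kJ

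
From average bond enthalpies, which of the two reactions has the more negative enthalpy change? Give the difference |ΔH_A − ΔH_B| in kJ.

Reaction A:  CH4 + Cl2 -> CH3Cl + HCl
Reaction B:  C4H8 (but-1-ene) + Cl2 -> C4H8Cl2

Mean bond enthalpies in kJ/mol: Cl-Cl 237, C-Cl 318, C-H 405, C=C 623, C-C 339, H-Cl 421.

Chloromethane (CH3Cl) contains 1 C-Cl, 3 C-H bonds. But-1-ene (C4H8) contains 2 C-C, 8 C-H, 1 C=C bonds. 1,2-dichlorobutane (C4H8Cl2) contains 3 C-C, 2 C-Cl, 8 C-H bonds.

Reaction A:
  Bonds broken (reactants):
    C-H: 4 × 405 = 1620
    Cl-Cl: 1 × 237 = 237
    Σ(broken) = 1857 kJ
  Bonds formed (products):
    C-Cl: 1 × 318 = 318
    C-H: 3 × 405 = 1215
    H-Cl: 1 × 421 = 421
    Σ(formed) = 1954 kJ
  ΔH_A = 1857 − 1954 = −97 kJ
Reaction B:
  Bonds broken (reactants):
    C-C: 2 × 339 = 678
    C-H: 8 × 405 = 3240
    C=C: 1 × 623 = 623
    Cl-Cl: 1 × 237 = 237
    Σ(broken) = 4778 kJ
  Bonds formed (products):
    C-C: 3 × 339 = 1017
    C-Cl: 2 × 318 = 636
    C-H: 8 × 405 = 3240
    Σ(formed) = 4893 kJ
  ΔH_B = 4778 − 4893 = −115 kJ
ΔH_A − ΔH_B = +18 kJ, so reaction B has the more negative ΔH; |ΔH_A − ΔH_B| = 18 kJ.

Reaction B, by 18 kJ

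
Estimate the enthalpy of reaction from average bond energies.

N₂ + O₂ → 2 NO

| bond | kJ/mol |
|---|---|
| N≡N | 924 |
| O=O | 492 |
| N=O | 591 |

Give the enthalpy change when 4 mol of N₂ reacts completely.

Bonds broken (reactants):
  N≡N: 1 × 924 = 924
  O=O: 1 × 492 = 492
  Σ(broken) = 1416 kJ
Bonds formed (products):
  N=O: 2 × 591 = 1182
  Σ(formed) = 1182 kJ
ΔH = Σ(broken) − Σ(formed) = 1416 − 1182 = +234 kJ
For 4× the reaction as written: 4 × (+234) = +936 kJ

ΔH = +936 kJ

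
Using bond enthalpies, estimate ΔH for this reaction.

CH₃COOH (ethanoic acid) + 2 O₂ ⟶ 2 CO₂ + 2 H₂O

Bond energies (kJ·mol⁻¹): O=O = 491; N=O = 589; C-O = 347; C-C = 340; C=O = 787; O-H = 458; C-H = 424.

Bonds broken (reactants):
  C-C: 1 × 340 = 340
  C-H: 3 × 424 = 1272
  C-O: 1 × 347 = 347
  C=O: 1 × 787 = 787
  O-H: 1 × 458 = 458
  O=O: 2 × 491 = 982
  Σ(broken) = 4186 kJ
Bonds formed (products):
  C=O: 4 × 787 = 3148
  O-H: 4 × 458 = 1832
  Σ(formed) = 4980 kJ
ΔH = Σ(broken) − Σ(formed) = 4186 − 4980 = −794 kJ

ΔH ≈ −794 kJ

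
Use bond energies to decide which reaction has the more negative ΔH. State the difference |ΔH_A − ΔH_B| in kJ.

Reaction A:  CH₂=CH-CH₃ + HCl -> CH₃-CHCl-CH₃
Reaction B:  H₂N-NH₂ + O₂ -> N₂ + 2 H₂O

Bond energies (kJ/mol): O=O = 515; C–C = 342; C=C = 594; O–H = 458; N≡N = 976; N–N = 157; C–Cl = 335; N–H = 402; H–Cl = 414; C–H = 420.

Reaction A:
  Bonds broken (reactants):
    C–C: 1 × 342 = 342
    C–H: 6 × 420 = 2520
    C=C: 1 × 594 = 594
    H–Cl: 1 × 414 = 414
    Σ(broken) = 3870 kJ
  Bonds formed (products):
    C–C: 2 × 342 = 684
    C–Cl: 1 × 335 = 335
    C–H: 7 × 420 = 2940
    Σ(formed) = 3959 kJ
  ΔH_A = 3870 − 3959 = −89 kJ
Reaction B:
  Bonds broken (reactants):
    N–H: 4 × 402 = 1608
    N–N: 1 × 157 = 157
    O=O: 1 × 515 = 515
    Σ(broken) = 2280 kJ
  Bonds formed (products):
    N≡N: 1 × 976 = 976
    O–H: 4 × 458 = 1832
    Σ(formed) = 2808 kJ
  ΔH_B = 2280 − 2808 = −528 kJ
ΔH_A − ΔH_B = +439 kJ, so reaction B has the more negative ΔH; |ΔH_A − ΔH_B| = 439 kJ.

Reaction B, by 439 kJ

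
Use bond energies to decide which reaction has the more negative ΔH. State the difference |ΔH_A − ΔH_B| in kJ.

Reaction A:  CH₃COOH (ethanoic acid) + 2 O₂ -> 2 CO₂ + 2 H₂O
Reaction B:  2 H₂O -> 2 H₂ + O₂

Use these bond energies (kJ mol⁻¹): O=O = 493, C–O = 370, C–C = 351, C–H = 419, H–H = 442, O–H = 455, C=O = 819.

Reaction A:
  Bonds broken (reactants):
    C–C: 1 × 351 = 351
    C–H: 3 × 419 = 1257
    C–O: 1 × 370 = 370
    C=O: 1 × 819 = 819
    O–H: 1 × 455 = 455
    O=O: 2 × 493 = 986
    Σ(broken) = 4238 kJ
  Bonds formed (products):
    C=O: 4 × 819 = 3276
    O–H: 4 × 455 = 1820
    Σ(formed) = 5096 kJ
  ΔH_A = 4238 − 5096 = −858 kJ
Reaction B:
  Bonds broken (reactants):
    O–H: 4 × 455 = 1820
    Σ(broken) = 1820 kJ
  Bonds formed (products):
    H–H: 2 × 442 = 884
    O=O: 1 × 493 = 493
    Σ(formed) = 1377 kJ
  ΔH_B = 1820 − 1377 = +443 kJ
ΔH_A − ΔH_B = −1301 kJ, so reaction A has the more negative ΔH; |ΔH_A − ΔH_B| = 1301 kJ.

Reaction A, by 1301 kJ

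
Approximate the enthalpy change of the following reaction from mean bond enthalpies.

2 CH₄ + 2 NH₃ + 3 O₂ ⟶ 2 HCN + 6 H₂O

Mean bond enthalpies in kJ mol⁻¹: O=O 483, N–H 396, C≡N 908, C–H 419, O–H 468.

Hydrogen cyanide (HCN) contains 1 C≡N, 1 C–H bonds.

Bonds broken (reactants):
  C–H: 8 × 419 = 3352
  N–H: 6 × 396 = 2376
  O=O: 3 × 483 = 1449
  Σ(broken) = 7177 kJ
Bonds formed (products):
  C≡N: 2 × 908 = 1816
  C–H: 2 × 419 = 838
  O–H: 12 × 468 = 5616
  Σ(formed) = 8270 kJ
ΔH = Σ(broken) − Σ(formed) = 7177 − 8270 = −1093 kJ

ΔH ≈ −1093 kJ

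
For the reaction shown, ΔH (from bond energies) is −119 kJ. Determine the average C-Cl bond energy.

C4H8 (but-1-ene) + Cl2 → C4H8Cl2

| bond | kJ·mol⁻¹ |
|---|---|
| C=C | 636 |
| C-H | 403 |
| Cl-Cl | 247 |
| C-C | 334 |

Let D be the C-Cl bond energy.
Σ(broken) = 2×334 + 8×403 + 1×636 + 1×247 = 4775
Σ(formed) = 3×334 + 2×D + 8×403 = 4226 + 2D
ΔH = Σ(broken) − Σ(formed) = (4775) − (4226 + 2D) = +549 − 2D
Setting this equal to −119 kJ gives 2D = 668, so D = 334 kJ/mol.

D(C-Cl) ≈ 334 kJ/mol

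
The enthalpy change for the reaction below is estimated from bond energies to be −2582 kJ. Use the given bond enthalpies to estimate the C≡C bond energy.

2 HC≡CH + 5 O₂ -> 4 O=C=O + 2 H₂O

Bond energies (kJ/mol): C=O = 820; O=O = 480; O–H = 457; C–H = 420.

Let D be the C≡C bond energy.
Σ(broken) = 2×D + 4×420 + 5×480 = 4080 + 2D
Σ(formed) = 8×820 + 4×457 = 8388
ΔH = Σ(broken) − Σ(formed) = (4080 + 2D) − (8388) = −4308 + 2D
Setting this equal to −2582 kJ gives 2D = 1726, so D = 863 kJ/mol.

D(C≡C) ≈ 863 kJ/mol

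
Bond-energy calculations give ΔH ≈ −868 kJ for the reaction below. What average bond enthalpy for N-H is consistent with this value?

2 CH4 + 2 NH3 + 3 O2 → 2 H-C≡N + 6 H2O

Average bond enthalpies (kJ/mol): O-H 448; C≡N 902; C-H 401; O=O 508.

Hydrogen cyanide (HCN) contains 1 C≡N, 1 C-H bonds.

Let D be the N-H bond energy.
Σ(broken) = 8×401 + 6×D + 3×508 = 4732 + 6D
Σ(formed) = 2×902 + 2×401 + 12×448 = 7982
ΔH = Σ(broken) − Σ(formed) = (4732 + 6D) − (7982) = −3250 + 6D
Setting this equal to −868 kJ gives 6D = 2382, so D = 397 kJ/mol.

D(N-H) ≈ 397 kJ/mol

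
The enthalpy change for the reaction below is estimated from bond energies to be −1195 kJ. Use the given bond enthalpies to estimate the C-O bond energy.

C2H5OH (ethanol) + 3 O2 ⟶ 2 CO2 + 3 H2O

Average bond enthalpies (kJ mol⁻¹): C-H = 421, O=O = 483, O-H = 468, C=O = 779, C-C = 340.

D(C-O) ≈ 367 kJ/mol

Let D be the C-O bond energy.
Σ(broken) = 1×340 + 5×421 + 1×D + 1×468 + 3×483 = 4362 + D
Σ(formed) = 4×779 + 6×468 = 5924
ΔH = Σ(broken) − Σ(formed) = (4362 + D) − (5924) = −1562 + D
Setting this equal to −1195 kJ gives D = 367 kJ/mol.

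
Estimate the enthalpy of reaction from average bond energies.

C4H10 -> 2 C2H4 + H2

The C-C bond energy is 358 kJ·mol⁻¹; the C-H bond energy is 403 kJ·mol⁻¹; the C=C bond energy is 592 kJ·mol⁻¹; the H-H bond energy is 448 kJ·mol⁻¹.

Bonds broken (reactants):
  C-C: 3 × 358 = 1074
  C-H: 10 × 403 = 4030
  Σ(broken) = 5104 kJ
Bonds formed (products):
  C-H: 8 × 403 = 3224
  C=C: 2 × 592 = 1184
  H-H: 1 × 448 = 448
  Σ(formed) = 4856 kJ
ΔH = Σ(broken) − Σ(formed) = 5104 − 4856 = +248 kJ

ΔH ≈ +248 kJ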